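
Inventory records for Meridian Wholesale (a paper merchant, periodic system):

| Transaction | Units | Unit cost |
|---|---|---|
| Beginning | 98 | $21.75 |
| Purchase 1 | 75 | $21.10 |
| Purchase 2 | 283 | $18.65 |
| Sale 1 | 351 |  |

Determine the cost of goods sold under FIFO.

COGS = $7,033.70

Sale 1 (351) [FIFO — oldest first]: 98 @ $21.75 + 75 @ $21.10 + 178 @ $18.65 = $7,033.70
Ending inventory: 105 @ $18.65 = $1,958.25
Check: goods available $8,991.95 = COGS $7,033.70 + ending $1,958.25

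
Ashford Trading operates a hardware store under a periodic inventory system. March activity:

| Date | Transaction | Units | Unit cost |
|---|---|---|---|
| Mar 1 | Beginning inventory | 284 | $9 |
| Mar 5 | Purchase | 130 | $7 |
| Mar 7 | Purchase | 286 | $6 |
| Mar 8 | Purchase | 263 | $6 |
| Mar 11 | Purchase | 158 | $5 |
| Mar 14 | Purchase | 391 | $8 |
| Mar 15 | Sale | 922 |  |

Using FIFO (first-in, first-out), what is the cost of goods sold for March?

COGS = $6,514

Mar 15, 922 sold [FIFO — oldest first]: 284 @ $9 + 130 @ $7 + 286 @ $6 + 222 @ $6 = $6,514
Ending inventory: 41 @ $6 + 158 @ $5 + 391 @ $8 = $4,164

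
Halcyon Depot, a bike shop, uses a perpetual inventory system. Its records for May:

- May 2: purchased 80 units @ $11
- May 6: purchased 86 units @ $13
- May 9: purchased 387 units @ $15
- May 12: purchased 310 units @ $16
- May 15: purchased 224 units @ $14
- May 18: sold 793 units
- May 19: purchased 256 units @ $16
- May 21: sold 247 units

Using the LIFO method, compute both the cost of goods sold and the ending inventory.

COGS = $15,933; ending inventory = $4,062

May 18, 793 sold [LIFO — newest first]: 224 @ $14 + 310 @ $16 + 259 @ $15 = $11,981
May 21, 247 sold [LIFO — newest first]: 247 @ $16 = $3,952
Total COGS = $11,981 + $3,952 = $15,933
Ending inventory: 80 @ $11 + 86 @ $13 + 128 @ $15 + 9 @ $16 = $4,062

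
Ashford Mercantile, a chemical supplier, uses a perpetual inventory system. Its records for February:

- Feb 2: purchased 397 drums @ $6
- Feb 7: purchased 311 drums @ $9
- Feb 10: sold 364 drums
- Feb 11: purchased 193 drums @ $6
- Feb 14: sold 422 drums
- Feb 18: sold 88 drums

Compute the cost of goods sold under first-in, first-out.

COGS = $6,177

Feb 10, 364 sold [FIFO — oldest first]: 364 @ $6 = $2,184
Feb 14, 422 sold [FIFO — oldest first]: 33 @ $6 + 311 @ $9 + 78 @ $6 = $3,465
Feb 18, 88 sold [FIFO — oldest first]: 88 @ $6 = $528
Total COGS = $2,184 + $3,465 + $528 = $6,177
Ending inventory: 27 @ $6 = $162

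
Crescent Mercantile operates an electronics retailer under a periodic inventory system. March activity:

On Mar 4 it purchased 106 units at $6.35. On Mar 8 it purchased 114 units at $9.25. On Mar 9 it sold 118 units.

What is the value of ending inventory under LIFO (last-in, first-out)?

Ending inventory = $647.70

Mar 9, 118 sold [LIFO — newest first]: 114 @ $9.25 + 4 @ $6.35 = $1,079.90
Ending inventory: 102 @ $6.35 = $647.70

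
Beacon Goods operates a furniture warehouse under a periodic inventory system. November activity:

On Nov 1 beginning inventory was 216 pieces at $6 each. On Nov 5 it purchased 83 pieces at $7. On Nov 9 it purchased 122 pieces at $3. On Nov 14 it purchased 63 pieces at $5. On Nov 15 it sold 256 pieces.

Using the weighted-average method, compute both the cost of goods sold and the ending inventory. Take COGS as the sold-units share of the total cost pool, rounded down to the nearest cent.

COGS = $1,352.99; ending inventory = $1,205.01

Nov 15, sell 256: 256/484 × $2,558.00 → $1,352.99
Ending inventory (cost pool remaining) = $1,205.01
Check: goods available $2,558.00 = COGS $1,352.99 + ending $1,205.01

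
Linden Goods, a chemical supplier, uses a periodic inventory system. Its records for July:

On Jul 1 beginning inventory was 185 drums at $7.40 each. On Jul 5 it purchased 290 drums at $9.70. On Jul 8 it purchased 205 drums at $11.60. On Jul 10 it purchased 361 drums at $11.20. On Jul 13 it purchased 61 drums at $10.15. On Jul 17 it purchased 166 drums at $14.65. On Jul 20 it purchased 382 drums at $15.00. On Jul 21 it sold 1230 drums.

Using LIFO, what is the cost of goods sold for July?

COGS = $15,735.75

Jul 21, 1230 sold [LIFO — newest first]: 382 @ $15.00 + 166 @ $14.65 + 61 @ $10.15 + 361 @ $11.20 + 205 @ $11.60 + 55 @ $9.70 = $15,735.75
Ending inventory: 185 @ $7.40 + 235 @ $9.70 = $3,648.50
Check: goods available $19,384.25 = COGS $15,735.75 + ending $3,648.50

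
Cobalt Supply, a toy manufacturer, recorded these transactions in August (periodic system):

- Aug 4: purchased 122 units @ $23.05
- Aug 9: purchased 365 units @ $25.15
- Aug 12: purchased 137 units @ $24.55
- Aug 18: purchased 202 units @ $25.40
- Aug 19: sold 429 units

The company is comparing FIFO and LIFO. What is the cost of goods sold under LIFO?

COGS = $10,757.65

FIFO COGS: 122 @ $23.05 + 307 @ $25.15 = $10,533.15
LIFO COGS: 202 @ $25.40 + 137 @ $24.55 + 90 @ $25.15 = $10,757.65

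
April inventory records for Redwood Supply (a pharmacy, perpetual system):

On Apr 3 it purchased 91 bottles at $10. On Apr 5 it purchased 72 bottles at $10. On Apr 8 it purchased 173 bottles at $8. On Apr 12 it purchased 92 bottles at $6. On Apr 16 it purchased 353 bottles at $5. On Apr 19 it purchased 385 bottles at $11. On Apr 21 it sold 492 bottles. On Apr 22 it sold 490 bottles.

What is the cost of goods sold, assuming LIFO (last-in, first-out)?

COGS = $7,768

Apr 21, 492 sold [LIFO — newest first]: 385 @ $11 + 107 @ $5 = $4,770
Apr 22, 490 sold [LIFO — newest first]: 246 @ $5 + 92 @ $6 + 152 @ $8 = $2,998
Total COGS = $4,770 + $2,998 = $7,768
Ending inventory: 91 @ $10 + 72 @ $10 + 21 @ $8 = $1,798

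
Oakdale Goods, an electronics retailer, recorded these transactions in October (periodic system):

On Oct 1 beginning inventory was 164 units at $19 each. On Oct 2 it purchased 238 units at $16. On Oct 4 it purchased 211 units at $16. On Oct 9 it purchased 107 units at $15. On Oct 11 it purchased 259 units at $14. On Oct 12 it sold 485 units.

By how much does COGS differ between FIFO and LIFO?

$1,117

FIFO COGS: 164 @ $19 + 238 @ $16 + 83 @ $16 = $8,252
LIFO COGS: 259 @ $14 + 107 @ $15 + 119 @ $16 = $7,135
Difference = |$8,252 − $7,135| = $1,117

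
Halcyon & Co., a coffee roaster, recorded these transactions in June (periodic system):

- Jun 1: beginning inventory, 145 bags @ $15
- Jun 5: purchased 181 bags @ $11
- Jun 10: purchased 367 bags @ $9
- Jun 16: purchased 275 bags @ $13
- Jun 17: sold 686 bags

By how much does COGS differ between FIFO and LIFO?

FIFO COGS: 145 @ $15 + 181 @ $11 + 360 @ $9 = $7,406
LIFO COGS: 275 @ $13 + 367 @ $9 + 44 @ $11 = $7,362
Difference = |$7,406 − $7,362| = $44

$44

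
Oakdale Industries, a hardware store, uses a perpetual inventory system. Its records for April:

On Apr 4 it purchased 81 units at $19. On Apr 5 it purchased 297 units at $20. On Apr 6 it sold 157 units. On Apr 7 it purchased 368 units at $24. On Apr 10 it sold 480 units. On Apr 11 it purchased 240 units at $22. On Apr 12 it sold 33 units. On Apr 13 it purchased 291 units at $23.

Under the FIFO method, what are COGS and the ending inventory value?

COGS = $14,487; ending inventory = $13,797

Apr 6, 157 sold [FIFO — oldest first]: 81 @ $19 + 76 @ $20 = $3,059
Apr 10, 480 sold [FIFO — oldest first]: 221 @ $20 + 259 @ $24 = $10,636
Apr 12, 33 sold [FIFO — oldest first]: 33 @ $24 = $792
Total COGS = $3,059 + $10,636 + $792 = $14,487
Ending inventory: 76 @ $24 + 240 @ $22 + 291 @ $23 = $13,797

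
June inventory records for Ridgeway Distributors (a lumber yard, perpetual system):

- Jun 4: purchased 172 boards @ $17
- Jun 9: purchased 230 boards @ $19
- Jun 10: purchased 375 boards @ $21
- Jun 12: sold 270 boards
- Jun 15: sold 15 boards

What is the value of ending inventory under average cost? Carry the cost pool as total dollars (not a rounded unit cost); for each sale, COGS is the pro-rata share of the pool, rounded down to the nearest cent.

Ending inventory = $9,605.09

After Jun 4: 172 on hand, pool $2,924.00 (≈ $17.0000 each)
After Jun 9: 402 on hand, pool $7,294.00 (≈ $18.1443 each)
After Jun 10: 777 on hand, pool $15,169.00 (≈ $19.5225 each)
Jun 12, sell 270: 270/777 × $15,169.00 → $5,271.08
Jun 15, sell 15: 15/507 × $9,897.92 → $292.83
Total COGS = $5,271.08 + $292.83 = $5,563.91
Ending inventory (cost pool remaining) = $9,605.09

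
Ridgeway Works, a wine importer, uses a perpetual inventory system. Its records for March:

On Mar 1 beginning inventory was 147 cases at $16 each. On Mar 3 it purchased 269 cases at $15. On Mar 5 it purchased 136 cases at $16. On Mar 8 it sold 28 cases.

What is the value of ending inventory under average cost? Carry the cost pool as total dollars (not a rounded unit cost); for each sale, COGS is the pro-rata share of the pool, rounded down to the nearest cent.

After Mar 1: 147 on hand, pool $2,352.00 (≈ $16.0000 each)
After Mar 3: 416 on hand, pool $6,387.00 (≈ $15.3534 each)
After Mar 5: 552 on hand, pool $8,563.00 (≈ $15.5127 each)
Mar 8, sell 28: 28/552 × $8,563.00 → $434.35
Ending inventory (cost pool remaining) = $8,128.65
Check: goods available $8,563.00 = COGS $434.35 + ending $8,128.65

Ending inventory = $8,128.65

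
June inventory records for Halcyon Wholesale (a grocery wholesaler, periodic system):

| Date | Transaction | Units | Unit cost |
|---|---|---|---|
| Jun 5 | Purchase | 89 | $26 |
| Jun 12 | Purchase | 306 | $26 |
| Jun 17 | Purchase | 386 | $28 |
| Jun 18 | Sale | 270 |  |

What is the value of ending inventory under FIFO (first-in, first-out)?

Jun 18, 270 sold [FIFO — oldest first]: 89 @ $26 + 181 @ $26 = $7,020
Ending inventory: 125 @ $26 + 386 @ $28 = $14,058

Ending inventory = $14,058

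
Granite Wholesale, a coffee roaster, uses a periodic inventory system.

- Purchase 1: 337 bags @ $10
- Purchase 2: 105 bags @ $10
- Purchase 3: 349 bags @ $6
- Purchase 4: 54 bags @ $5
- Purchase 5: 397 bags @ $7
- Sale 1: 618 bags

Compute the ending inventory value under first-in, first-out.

Ending inventory = $4,087

Sale 1 (618) [FIFO — oldest first]: 337 @ $10 + 105 @ $10 + 176 @ $6 = $5,476
Ending inventory: 173 @ $6 + 54 @ $5 + 397 @ $7 = $4,087
Check: goods available $9,563 = COGS $5,476 + ending $4,087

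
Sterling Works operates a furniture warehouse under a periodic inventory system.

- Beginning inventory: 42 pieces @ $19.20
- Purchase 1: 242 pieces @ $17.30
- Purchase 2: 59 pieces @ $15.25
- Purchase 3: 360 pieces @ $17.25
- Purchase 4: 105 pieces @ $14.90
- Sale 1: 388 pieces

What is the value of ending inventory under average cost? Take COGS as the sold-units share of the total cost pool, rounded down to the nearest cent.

Ending inventory = $7,104.27

Sale 1, sell 388: 388/808 × $13,667.25 → $6,562.98
Ending inventory (cost pool remaining) = $7,104.27
Check: goods available $13,667.25 = COGS $6,562.98 + ending $7,104.27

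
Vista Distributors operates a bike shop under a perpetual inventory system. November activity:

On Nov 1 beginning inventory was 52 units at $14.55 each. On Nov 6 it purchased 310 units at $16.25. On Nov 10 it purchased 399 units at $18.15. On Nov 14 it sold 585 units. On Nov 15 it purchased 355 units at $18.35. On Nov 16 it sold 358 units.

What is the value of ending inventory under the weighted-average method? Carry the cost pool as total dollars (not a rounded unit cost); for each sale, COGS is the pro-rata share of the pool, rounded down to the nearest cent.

Ending inventory = $3,104.60

After Nov 1: 52 on hand, pool $756.60 (≈ $14.5500 each)
After Nov 6: 362 on hand, pool $5,794.10 (≈ $16.0058 each)
After Nov 10: 761 on hand, pool $13,035.95 (≈ $17.1300 each)
Nov 14, sell 585: 585/761 × $13,035.95 → $10,021.06
After Nov 15: 531 on hand, pool $9,529.14 (≈ $17.9456 each)
Nov 16, sell 358: 358/531 × $9,529.14 → $6,424.54
Total COGS = $10,021.06 + $6,424.54 = $16,445.60
Ending inventory (cost pool remaining) = $3,104.60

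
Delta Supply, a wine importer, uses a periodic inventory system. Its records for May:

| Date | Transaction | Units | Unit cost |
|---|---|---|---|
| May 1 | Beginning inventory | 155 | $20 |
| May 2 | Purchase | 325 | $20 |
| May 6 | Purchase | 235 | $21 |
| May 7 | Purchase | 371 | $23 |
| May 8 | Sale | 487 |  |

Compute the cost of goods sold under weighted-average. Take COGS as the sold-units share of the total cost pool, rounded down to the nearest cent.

COGS = $10,344.48

May 8, sell 487: 487/1086 × $23,068.00 → $10,344.48
Ending inventory (cost pool remaining) = $12,723.52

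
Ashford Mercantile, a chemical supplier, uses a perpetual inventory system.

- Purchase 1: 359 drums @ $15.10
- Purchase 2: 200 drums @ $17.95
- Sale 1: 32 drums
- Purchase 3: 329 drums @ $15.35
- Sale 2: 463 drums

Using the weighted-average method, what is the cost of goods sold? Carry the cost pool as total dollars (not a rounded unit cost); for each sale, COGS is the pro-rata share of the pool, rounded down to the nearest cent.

After Purchase 1: 359 on hand, pool $5,420.90 (≈ $15.1000 each)
After Purchase 2: 559 on hand, pool $9,010.90 (≈ $16.1197 each)
Sale 1, sell 32: 32/559 × $9,010.90 → $515.82
After Purchase 3: 856 on hand, pool $13,545.23 (≈ $15.8239 each)
Sale 2, sell 463: 463/856 × $13,545.23 → $7,326.45
Total COGS = $515.82 + $7,326.45 = $7,842.27
Ending inventory (cost pool remaining) = $6,218.78

COGS = $7,842.27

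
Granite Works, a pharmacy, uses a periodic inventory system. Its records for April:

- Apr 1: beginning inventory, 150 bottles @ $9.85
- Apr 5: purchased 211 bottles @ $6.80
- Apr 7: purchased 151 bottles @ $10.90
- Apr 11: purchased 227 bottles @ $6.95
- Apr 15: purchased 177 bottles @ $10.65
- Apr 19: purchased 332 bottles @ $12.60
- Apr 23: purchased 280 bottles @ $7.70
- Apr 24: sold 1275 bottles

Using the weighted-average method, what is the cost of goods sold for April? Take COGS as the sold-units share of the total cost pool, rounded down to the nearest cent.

Apr 24, sell 1275: 1275/1528 × $14,360.10 → $11,982.41
Ending inventory (cost pool remaining) = $2,377.69

COGS = $11,982.41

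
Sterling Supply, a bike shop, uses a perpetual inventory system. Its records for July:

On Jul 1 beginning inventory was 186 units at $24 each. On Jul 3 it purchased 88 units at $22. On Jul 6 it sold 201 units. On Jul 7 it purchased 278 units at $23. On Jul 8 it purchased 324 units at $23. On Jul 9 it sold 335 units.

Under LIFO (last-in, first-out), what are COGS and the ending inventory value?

Jul 6, 201 sold [LIFO — newest first]: 88 @ $22 + 113 @ $24 = $4,648
Jul 9, 335 sold [LIFO — newest first]: 324 @ $23 + 11 @ $23 = $7,705
Total COGS = $4,648 + $7,705 = $12,353
Ending inventory: 73 @ $24 + 267 @ $23 = $7,893

COGS = $12,353; ending inventory = $7,893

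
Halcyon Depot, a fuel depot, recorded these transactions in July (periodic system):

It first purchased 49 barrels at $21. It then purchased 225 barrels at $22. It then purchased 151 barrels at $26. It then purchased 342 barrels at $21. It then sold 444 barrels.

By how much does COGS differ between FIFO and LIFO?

FIFO COGS: 49 @ $21 + 225 @ $22 + 151 @ $26 + 19 @ $21 = $10,304
LIFO COGS: 342 @ $21 + 102 @ $26 = $9,834
Difference = |$10,304 − $9,834| = $470

$470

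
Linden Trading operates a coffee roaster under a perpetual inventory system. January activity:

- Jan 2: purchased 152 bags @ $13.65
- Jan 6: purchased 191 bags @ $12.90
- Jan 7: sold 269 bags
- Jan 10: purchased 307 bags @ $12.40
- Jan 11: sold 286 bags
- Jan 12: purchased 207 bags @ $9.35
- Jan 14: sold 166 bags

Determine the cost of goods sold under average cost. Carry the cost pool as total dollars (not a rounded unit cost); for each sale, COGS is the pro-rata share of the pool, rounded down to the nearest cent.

After Jan 2: 152 on hand, pool $2,074.80 (≈ $13.6500 each)
After Jan 6: 343 on hand, pool $4,538.70 (≈ $13.2324 each)
Jan 7, sell 269: 269/343 × $4,538.70 → $3,559.50
After Jan 10: 381 on hand, pool $4,786.00 (≈ $12.5617 each)
Jan 11, sell 286: 286/381 × $4,786.00 → $3,592.64
After Jan 12: 302 on hand, pool $3,128.81 (≈ $10.3603 each)
Jan 14, sell 166: 166/302 × $3,128.81 → $1,719.80
Total COGS = $3,559.50 + $3,592.64 + $1,719.80 = $8,871.94
Ending inventory (cost pool remaining) = $1,409.01

COGS = $8,871.94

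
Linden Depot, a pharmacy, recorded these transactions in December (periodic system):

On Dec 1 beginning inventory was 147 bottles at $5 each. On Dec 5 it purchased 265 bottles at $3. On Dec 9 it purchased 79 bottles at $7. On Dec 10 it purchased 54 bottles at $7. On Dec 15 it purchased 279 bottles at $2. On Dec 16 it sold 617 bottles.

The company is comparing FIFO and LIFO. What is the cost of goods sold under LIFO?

COGS = $2,104

FIFO COGS: 147 @ $5 + 265 @ $3 + 79 @ $7 + 54 @ $7 + 72 @ $2 = $2,605
LIFO COGS: 279 @ $2 + 54 @ $7 + 79 @ $7 + 205 @ $3 = $2,104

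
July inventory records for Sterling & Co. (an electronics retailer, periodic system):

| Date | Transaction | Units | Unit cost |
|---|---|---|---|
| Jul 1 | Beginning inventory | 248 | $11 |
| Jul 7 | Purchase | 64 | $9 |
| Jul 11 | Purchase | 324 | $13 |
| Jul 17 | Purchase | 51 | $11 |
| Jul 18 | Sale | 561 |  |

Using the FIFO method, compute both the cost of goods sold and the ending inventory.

Jul 18, 561 sold [FIFO — oldest first]: 248 @ $11 + 64 @ $9 + 249 @ $13 = $6,541
Ending inventory: 75 @ $13 + 51 @ $11 = $1,536

COGS = $6,541; ending inventory = $1,536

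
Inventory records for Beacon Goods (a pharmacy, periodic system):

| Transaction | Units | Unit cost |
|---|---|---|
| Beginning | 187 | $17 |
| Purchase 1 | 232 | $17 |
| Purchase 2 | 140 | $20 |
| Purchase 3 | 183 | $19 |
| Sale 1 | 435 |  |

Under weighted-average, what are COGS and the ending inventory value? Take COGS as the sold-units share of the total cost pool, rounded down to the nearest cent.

COGS = $7,855.79; ending inventory = $5,544.21

Sale 1, sell 435: 435/742 × $13,400.00 → $7,855.79
Ending inventory (cost pool remaining) = $5,544.21
Check: goods available $13,400.00 = COGS $7,855.79 + ending $5,544.21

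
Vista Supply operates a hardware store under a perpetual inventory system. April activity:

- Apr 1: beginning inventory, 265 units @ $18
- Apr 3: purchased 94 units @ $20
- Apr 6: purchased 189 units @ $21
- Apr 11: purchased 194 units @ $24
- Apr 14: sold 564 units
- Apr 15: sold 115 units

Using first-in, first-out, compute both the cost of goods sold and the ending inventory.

COGS = $13,763; ending inventory = $1,512

Apr 14, 564 sold [FIFO — oldest first]: 265 @ $18 + 94 @ $20 + 189 @ $21 + 16 @ $24 = $11,003
Apr 15, 115 sold [FIFO — oldest first]: 115 @ $24 = $2,760
Total COGS = $11,003 + $2,760 = $13,763
Ending inventory: 63 @ $24 = $1,512
Check: goods available $15,275 = COGS $13,763 + ending $1,512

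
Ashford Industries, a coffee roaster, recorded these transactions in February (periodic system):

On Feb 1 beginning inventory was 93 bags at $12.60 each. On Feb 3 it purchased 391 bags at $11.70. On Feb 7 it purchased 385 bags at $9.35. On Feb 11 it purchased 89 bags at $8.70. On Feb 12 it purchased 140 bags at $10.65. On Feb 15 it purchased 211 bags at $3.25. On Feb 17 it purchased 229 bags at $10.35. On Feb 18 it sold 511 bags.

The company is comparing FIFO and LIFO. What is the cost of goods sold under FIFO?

FIFO COGS: 93 @ $12.60 + 391 @ $11.70 + 27 @ $9.35 = $5,998.95
LIFO COGS: 229 @ $10.35 + 211 @ $3.25 + 71 @ $10.65 = $3,812.05

COGS = $5,998.95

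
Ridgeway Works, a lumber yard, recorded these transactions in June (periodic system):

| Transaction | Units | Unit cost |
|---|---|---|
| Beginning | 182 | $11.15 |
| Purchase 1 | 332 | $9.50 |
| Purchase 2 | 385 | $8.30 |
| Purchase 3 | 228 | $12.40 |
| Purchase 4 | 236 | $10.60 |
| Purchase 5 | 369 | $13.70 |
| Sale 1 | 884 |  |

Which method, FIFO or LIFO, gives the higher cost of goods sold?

FIFO COGS: 182 @ $11.15 + 332 @ $9.50 + 370 @ $8.30 = $8,254.30
LIFO COGS: 369 @ $13.70 + 236 @ $10.60 + 228 @ $12.40 + 51 @ $8.30 = $10,807.40

LIFO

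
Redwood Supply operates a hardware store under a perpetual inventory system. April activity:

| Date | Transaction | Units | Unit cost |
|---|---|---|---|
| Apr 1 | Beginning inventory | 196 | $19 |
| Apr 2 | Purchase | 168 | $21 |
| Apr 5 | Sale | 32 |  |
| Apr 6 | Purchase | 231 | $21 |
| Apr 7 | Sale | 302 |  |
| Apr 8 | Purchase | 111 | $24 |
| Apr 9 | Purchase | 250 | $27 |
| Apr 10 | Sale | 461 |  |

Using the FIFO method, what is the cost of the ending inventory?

Ending inventory = $4,347

Apr 5, 32 sold [FIFO — oldest first]: 32 @ $19 = $608
Apr 7, 302 sold [FIFO — oldest first]: 164 @ $19 + 138 @ $21 = $6,014
Apr 10, 461 sold [FIFO — oldest first]: 30 @ $21 + 231 @ $21 + 111 @ $24 + 89 @ $27 = $10,548
Total COGS = $608 + $6,014 + $10,548 = $17,170
Ending inventory: 161 @ $27 = $4,347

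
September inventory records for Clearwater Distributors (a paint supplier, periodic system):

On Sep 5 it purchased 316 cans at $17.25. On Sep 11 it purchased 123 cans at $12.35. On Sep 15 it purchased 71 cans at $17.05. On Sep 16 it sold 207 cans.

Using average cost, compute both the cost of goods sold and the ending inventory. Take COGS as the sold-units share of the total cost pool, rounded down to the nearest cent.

Sep 16, sell 207: 207/510 × $8,180.60 → $3,320.36
Ending inventory (cost pool remaining) = $4,860.24
Check: goods available $8,180.60 = COGS $3,320.36 + ending $4,860.24

COGS = $3,320.36; ending inventory = $4,860.24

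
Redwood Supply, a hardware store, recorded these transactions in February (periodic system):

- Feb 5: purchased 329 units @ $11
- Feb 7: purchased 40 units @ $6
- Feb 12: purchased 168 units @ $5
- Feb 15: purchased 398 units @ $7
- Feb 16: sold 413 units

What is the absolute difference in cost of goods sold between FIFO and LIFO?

$1,218

FIFO COGS: 329 @ $11 + 40 @ $6 + 44 @ $5 = $4,079
LIFO COGS: 398 @ $7 + 15 @ $5 = $2,861
Difference = |$4,079 − $2,861| = $1,218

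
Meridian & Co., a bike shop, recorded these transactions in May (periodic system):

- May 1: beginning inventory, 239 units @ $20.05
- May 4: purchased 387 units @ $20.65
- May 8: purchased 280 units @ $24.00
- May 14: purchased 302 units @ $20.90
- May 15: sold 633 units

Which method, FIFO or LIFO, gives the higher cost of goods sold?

LIFO

FIFO COGS: 239 @ $20.05 + 387 @ $20.65 + 7 @ $24.00 = $12,951.50
LIFO COGS: 302 @ $20.90 + 280 @ $24.00 + 51 @ $20.65 = $14,084.95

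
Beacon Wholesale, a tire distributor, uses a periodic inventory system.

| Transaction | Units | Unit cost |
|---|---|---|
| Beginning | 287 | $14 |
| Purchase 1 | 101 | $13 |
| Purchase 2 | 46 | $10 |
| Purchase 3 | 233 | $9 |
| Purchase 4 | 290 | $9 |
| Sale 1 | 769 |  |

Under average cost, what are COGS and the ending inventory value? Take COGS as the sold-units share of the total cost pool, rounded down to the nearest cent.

Sale 1, sell 769: 769/957 × $10,498.00 → $8,435.69
Ending inventory (cost pool remaining) = $2,062.31
Check: goods available $10,498.00 = COGS $8,435.69 + ending $2,062.31

COGS = $8,435.69; ending inventory = $2,062.31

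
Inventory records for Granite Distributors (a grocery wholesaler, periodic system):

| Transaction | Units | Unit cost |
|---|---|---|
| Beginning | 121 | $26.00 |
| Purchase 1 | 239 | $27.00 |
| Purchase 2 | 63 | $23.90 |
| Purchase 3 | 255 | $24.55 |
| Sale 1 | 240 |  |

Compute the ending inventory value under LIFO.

Ending inventory = $11,472.95

Sale 1 (240) [LIFO — newest first]: 240 @ $24.55 = $5,892.00
Ending inventory: 121 @ $26.00 + 239 @ $27.00 + 63 @ $23.90 + 15 @ $24.55 = $11,472.95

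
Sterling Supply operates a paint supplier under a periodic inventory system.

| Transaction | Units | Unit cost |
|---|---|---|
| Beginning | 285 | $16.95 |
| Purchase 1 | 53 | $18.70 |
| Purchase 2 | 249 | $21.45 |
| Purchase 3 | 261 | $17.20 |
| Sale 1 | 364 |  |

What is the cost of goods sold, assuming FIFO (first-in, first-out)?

Sale 1 (364) [FIFO — oldest first]: 285 @ $16.95 + 53 @ $18.70 + 26 @ $21.45 = $6,379.55
Ending inventory: 223 @ $21.45 + 261 @ $17.20 = $9,272.55
Check: goods available $15,652.10 = COGS $6,379.55 + ending $9,272.55

COGS = $6,379.55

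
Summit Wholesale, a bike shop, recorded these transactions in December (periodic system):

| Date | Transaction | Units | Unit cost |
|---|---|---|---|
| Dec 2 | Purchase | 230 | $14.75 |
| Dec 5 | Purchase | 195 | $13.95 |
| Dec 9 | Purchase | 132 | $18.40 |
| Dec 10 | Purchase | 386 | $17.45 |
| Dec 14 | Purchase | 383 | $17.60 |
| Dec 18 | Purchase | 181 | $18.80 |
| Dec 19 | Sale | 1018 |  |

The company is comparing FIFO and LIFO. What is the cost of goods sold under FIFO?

COGS = $16,597.25

FIFO COGS: 230 @ $14.75 + 195 @ $13.95 + 132 @ $18.40 + 386 @ $17.45 + 75 @ $17.60 = $16,597.25
LIFO COGS: 181 @ $18.80 + 383 @ $17.60 + 386 @ $17.45 + 68 @ $18.40 = $18,130.50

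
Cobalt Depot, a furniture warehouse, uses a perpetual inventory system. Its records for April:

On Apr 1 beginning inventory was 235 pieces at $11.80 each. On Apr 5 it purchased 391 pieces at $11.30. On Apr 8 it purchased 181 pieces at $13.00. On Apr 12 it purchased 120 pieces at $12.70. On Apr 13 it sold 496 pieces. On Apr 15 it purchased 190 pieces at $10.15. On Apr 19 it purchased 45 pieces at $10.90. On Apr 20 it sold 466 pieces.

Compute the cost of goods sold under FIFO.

Apr 13, 496 sold [FIFO — oldest first]: 235 @ $11.80 + 261 @ $11.30 = $5,722.30
Apr 20, 466 sold [FIFO — oldest first]: 130 @ $11.30 + 181 @ $13.00 + 120 @ $12.70 + 35 @ $10.15 = $5,701.25
Total COGS = $5,722.30 + $5,701.25 = $11,423.55
Ending inventory: 155 @ $10.15 + 45 @ $10.90 = $2,063.75
Check: goods available $13,487.30 = COGS $11,423.55 + ending $2,063.75

COGS = $11,423.55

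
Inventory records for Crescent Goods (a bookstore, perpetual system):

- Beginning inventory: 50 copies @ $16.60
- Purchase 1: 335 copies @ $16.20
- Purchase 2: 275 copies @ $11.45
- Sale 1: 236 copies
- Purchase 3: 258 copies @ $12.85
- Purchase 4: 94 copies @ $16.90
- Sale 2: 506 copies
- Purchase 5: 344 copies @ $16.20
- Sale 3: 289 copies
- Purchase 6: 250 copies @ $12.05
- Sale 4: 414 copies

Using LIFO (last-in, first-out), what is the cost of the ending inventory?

Sale 1 (236) [LIFO — newest first]: 236 @ $11.45 = $2,702.20
Sale 2 (506) [LIFO — newest first]: 94 @ $16.90 + 258 @ $12.85 + 39 @ $11.45 + 115 @ $16.20 = $7,213.45
Sale 3 (289) [LIFO — newest first]: 289 @ $16.20 = $4,681.80
Sale 4 (414) [LIFO — newest first]: 250 @ $12.05 + 55 @ $16.20 + 109 @ $16.20 = $5,669.30
Total COGS = $2,702.20 + $7,213.45 + $4,681.80 + $5,669.30 = $20,266.75
Ending inventory: 50 @ $16.60 + 111 @ $16.20 = $2,628.20

Ending inventory = $2,628.20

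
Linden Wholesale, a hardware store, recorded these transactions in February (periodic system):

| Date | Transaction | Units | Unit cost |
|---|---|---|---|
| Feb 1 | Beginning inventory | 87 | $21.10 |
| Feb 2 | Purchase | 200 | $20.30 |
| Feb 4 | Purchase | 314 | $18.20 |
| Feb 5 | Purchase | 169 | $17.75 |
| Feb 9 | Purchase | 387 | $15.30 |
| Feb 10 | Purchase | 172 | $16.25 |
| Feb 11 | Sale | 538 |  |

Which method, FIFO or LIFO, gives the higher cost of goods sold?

FIFO

FIFO COGS: 87 @ $21.10 + 200 @ $20.30 + 251 @ $18.20 = $10,463.90
LIFO COGS: 172 @ $16.25 + 366 @ $15.30 = $8,394.80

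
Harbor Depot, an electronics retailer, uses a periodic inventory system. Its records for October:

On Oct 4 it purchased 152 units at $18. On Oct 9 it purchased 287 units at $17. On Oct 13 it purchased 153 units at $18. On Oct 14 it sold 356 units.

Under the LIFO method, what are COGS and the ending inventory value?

Oct 14, 356 sold [LIFO — newest first]: 153 @ $18 + 203 @ $17 = $6,205
Ending inventory: 152 @ $18 + 84 @ $17 = $4,164
Check: goods available $10,369 = COGS $6,205 + ending $4,164

COGS = $6,205; ending inventory = $4,164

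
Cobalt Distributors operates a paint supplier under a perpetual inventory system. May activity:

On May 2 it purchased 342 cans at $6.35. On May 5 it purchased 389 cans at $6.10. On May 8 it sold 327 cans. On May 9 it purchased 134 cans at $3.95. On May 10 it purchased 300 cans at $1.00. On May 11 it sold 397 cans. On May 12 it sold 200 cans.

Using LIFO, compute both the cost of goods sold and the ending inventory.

COGS = $3,843.55; ending inventory = $1,530.35

May 8, 327 sold [LIFO — newest first]: 327 @ $6.10 = $1,994.70
May 11, 397 sold [LIFO — newest first]: 300 @ $1.00 + 97 @ $3.95 = $683.15
May 12, 200 sold [LIFO — newest first]: 37 @ $3.95 + 62 @ $6.10 + 101 @ $6.35 = $1,165.70
Total COGS = $1,994.70 + $683.15 + $1,165.70 = $3,843.55
Ending inventory: 241 @ $6.35 = $1,530.35
Check: goods available $5,373.90 = COGS $3,843.55 + ending $1,530.35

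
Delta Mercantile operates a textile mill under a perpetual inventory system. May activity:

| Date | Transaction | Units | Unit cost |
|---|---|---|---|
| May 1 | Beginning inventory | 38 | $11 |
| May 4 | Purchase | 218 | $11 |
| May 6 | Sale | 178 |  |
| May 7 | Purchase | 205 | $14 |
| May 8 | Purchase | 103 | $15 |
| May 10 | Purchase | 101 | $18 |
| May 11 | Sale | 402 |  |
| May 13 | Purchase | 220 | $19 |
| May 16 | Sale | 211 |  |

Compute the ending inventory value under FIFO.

Ending inventory = $1,786

May 6, 178 sold [FIFO — oldest first]: 38 @ $11 + 140 @ $11 = $1,958
May 11, 402 sold [FIFO — oldest first]: 78 @ $11 + 205 @ $14 + 103 @ $15 + 16 @ $18 = $5,561
May 16, 211 sold [FIFO — oldest first]: 85 @ $18 + 126 @ $19 = $3,924
Total COGS = $1,958 + $5,561 + $3,924 = $11,443
Ending inventory: 94 @ $19 = $1,786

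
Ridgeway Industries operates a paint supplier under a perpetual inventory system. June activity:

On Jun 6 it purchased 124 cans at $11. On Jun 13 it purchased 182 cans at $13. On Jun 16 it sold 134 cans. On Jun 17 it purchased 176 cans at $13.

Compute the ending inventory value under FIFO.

Ending inventory = $4,524

Jun 16, 134 sold [FIFO — oldest first]: 124 @ $11 + 10 @ $13 = $1,494
Ending inventory: 172 @ $13 + 176 @ $13 = $4,524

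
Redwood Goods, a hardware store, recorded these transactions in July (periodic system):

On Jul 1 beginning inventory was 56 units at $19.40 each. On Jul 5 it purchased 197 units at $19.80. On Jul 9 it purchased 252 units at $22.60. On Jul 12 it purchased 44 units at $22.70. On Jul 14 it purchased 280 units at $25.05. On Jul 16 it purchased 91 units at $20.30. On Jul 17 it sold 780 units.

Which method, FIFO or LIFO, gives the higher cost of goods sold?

FIFO COGS: 56 @ $19.40 + 197 @ $19.80 + 252 @ $22.60 + 44 @ $22.70 + 231 @ $25.05 = $17,467.55
LIFO COGS: 91 @ $20.30 + 280 @ $25.05 + 44 @ $22.70 + 252 @ $22.60 + 113 @ $19.80 = $17,792.70

LIFO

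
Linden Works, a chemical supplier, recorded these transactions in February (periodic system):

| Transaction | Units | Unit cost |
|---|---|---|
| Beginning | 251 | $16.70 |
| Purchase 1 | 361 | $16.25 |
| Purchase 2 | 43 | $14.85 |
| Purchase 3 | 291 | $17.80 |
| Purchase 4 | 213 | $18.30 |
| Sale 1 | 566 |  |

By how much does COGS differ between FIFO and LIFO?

$714.55

FIFO COGS: 251 @ $16.70 + 315 @ $16.25 = $9,310.45
LIFO COGS: 213 @ $18.30 + 291 @ $17.80 + 43 @ $14.85 + 19 @ $16.25 = $10,025.00
Difference = |$9,310.45 − $10,025.00| = $714.55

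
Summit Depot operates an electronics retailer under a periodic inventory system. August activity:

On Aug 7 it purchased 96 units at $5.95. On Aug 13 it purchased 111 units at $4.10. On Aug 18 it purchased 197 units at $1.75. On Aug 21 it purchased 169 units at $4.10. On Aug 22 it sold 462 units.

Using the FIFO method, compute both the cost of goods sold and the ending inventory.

COGS = $1,608.85; ending inventory = $455.10

Aug 22, 462 sold [FIFO — oldest first]: 96 @ $5.95 + 111 @ $4.10 + 197 @ $1.75 + 58 @ $4.10 = $1,608.85
Ending inventory: 111 @ $4.10 = $455.10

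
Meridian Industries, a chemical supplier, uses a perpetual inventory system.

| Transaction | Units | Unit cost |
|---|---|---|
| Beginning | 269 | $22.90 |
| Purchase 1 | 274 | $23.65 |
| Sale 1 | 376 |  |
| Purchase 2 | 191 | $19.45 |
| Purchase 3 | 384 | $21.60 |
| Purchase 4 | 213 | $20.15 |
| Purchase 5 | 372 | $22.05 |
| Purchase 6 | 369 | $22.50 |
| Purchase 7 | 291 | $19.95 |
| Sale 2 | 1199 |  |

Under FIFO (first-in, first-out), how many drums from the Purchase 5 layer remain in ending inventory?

128

Sale 1 (376) [FIFO — oldest first]: 269 @ $22.90 + 107 @ $23.65 = $8,690.65
Sale 2 (1199) [FIFO — oldest first]: 167 @ $23.65 + 191 @ $19.45 + 384 @ $21.60 + 213 @ $20.15 + 244 @ $22.05 = $25,631.05
Total COGS = $8,690.65 + $25,631.05 = $34,321.70
Ending inventory: 128 @ $22.05 + 369 @ $22.50 + 291 @ $19.95 = $16,930.35
Check: goods available $51,252.05 = COGS $34,321.70 + ending $16,930.35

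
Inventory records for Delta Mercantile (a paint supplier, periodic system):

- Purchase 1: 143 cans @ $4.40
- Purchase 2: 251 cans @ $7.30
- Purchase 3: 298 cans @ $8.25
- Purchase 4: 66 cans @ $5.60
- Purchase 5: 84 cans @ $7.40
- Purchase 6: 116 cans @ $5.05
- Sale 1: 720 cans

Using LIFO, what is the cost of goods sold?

COGS = $5,174.30

Sale 1 (720) [LIFO — newest first]: 116 @ $5.05 + 84 @ $7.40 + 66 @ $5.60 + 298 @ $8.25 + 156 @ $7.30 = $5,174.30
Ending inventory: 143 @ $4.40 + 95 @ $7.30 = $1,322.70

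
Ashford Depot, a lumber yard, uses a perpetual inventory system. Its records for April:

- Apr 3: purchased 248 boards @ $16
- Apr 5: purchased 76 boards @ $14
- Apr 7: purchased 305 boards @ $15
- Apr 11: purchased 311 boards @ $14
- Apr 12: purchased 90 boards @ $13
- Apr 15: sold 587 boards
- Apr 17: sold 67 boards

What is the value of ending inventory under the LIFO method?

Ending inventory = $5,812

Apr 15, 587 sold [LIFO — newest first]: 90 @ $13 + 311 @ $14 + 186 @ $15 = $8,314
Apr 17, 67 sold [LIFO — newest first]: 67 @ $15 = $1,005
Total COGS = $8,314 + $1,005 = $9,319
Ending inventory: 248 @ $16 + 76 @ $14 + 52 @ $15 = $5,812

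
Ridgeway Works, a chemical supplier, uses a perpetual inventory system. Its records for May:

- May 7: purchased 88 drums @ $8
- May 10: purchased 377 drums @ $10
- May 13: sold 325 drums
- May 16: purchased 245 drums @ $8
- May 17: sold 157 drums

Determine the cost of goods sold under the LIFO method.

May 13, 325 sold [LIFO — newest first]: 325 @ $10 = $3,250
May 17, 157 sold [LIFO — newest first]: 157 @ $8 = $1,256
Total COGS = $3,250 + $1,256 = $4,506
Ending inventory: 88 @ $8 + 52 @ $10 + 88 @ $8 = $1,928

COGS = $4,506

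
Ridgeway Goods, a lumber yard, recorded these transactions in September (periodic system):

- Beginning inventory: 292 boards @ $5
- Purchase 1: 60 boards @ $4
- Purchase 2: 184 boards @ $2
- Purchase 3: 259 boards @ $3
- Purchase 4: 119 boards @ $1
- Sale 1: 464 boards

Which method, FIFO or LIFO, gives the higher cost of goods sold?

FIFO

FIFO COGS: 292 @ $5 + 60 @ $4 + 112 @ $2 = $1,924
LIFO COGS: 119 @ $1 + 259 @ $3 + 86 @ $2 = $1,068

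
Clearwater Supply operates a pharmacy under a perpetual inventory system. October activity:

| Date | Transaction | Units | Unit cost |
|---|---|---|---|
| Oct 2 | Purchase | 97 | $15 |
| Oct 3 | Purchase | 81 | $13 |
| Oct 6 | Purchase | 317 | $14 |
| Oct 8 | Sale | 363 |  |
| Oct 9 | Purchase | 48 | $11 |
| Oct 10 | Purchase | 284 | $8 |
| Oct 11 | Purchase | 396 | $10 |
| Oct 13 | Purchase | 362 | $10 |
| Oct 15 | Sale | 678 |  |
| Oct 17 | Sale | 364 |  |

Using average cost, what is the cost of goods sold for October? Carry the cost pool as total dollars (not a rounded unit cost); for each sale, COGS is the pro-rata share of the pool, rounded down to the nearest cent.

COGS = $15,524.19

After Oct 2: 97 on hand, pool $1,455.00 (≈ $15.0000 each)
After Oct 3: 178 on hand, pool $2,508.00 (≈ $14.0899 each)
After Oct 6: 495 on hand, pool $6,946.00 (≈ $14.0323 each)
Oct 8, sell 363: 363/495 × $6,946.00 → $5,093.73
After Oct 9: 180 on hand, pool $2,380.27 (≈ $13.2237 each)
After Oct 10: 464 on hand, pool $4,652.27 (≈ $10.0264 each)
After Oct 11: 860 on hand, pool $8,612.27 (≈ $10.0143 each)
After Oct 13: 1222 on hand, pool $12,232.27 (≈ $10.0100 each)
Oct 15, sell 678: 678/1222 × $12,232.27 → $6,786.80
Oct 17, sell 364: 364/544 × $5,445.47 → $3,643.66
Total COGS = $5,093.73 + $6,786.80 + $3,643.66 = $15,524.19
Ending inventory (cost pool remaining) = $1,801.81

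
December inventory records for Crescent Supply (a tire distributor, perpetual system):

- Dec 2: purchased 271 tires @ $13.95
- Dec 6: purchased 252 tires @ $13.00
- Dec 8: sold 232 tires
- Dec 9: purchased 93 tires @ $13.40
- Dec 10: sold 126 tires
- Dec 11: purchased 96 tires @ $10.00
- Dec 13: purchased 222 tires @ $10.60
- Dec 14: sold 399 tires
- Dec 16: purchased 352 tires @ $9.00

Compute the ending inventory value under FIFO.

Ending inventory = $5,044.20

Dec 8, 232 sold [FIFO — oldest first]: 232 @ $13.95 = $3,236.40
Dec 10, 126 sold [FIFO — oldest first]: 39 @ $13.95 + 87 @ $13.00 = $1,675.05
Dec 14, 399 sold [FIFO — oldest first]: 165 @ $13.00 + 93 @ $13.40 + 96 @ $10.00 + 45 @ $10.60 = $4,828.20
Total COGS = $3,236.40 + $1,675.05 + $4,828.20 = $9,739.65
Ending inventory: 177 @ $10.60 + 352 @ $9.00 = $5,044.20
Check: goods available $14,783.85 = COGS $9,739.65 + ending $5,044.20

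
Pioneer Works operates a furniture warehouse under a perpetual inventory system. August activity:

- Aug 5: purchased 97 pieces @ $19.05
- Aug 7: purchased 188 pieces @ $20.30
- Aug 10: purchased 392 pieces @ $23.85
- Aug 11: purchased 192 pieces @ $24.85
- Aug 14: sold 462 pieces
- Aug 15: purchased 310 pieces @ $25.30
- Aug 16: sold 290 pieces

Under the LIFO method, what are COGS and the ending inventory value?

Aug 14, 462 sold [LIFO — newest first]: 192 @ $24.85 + 270 @ $23.85 = $11,210.70
Aug 16, 290 sold [LIFO — newest first]: 290 @ $25.30 = $7,337.00
Total COGS = $11,210.70 + $7,337.00 = $18,547.70
Ending inventory: 97 @ $19.05 + 188 @ $20.30 + 122 @ $23.85 + 20 @ $25.30 = $9,079.95

COGS = $18,547.70; ending inventory = $9,079.95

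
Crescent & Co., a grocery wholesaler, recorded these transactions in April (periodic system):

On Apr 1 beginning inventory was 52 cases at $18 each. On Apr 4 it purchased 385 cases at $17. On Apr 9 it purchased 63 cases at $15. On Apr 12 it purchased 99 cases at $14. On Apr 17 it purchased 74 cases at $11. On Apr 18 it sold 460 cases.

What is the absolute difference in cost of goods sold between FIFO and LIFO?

$873

FIFO COGS: 52 @ $18 + 385 @ $17 + 23 @ $15 = $7,826
LIFO COGS: 74 @ $11 + 99 @ $14 + 63 @ $15 + 224 @ $17 = $6,953
Difference = |$7,826 − $6,953| = $873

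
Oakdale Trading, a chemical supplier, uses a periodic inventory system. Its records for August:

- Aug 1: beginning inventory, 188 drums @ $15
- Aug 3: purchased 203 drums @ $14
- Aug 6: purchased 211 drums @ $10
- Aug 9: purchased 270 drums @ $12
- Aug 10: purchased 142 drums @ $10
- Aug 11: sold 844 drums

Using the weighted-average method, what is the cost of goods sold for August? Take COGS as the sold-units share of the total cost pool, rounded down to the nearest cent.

Aug 11, sell 844: 844/1014 × $12,432.00 → $10,347.73
Ending inventory (cost pool remaining) = $2,084.27

COGS = $10,347.73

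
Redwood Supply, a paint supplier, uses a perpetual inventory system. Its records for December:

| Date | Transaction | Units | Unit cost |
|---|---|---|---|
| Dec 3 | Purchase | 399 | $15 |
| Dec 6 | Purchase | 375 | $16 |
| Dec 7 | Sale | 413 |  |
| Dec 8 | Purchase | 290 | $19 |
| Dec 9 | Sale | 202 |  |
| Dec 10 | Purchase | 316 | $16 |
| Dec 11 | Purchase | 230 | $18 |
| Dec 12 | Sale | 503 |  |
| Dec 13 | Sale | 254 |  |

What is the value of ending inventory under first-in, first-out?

Dec 7, 413 sold [FIFO — oldest first]: 399 @ $15 + 14 @ $16 = $6,209
Dec 9, 202 sold [FIFO — oldest first]: 202 @ $16 = $3,232
Dec 12, 503 sold [FIFO — oldest first]: 159 @ $16 + 290 @ $19 + 54 @ $16 = $8,918
Dec 13, 254 sold [FIFO — oldest first]: 254 @ $16 = $4,064
Total COGS = $6,209 + $3,232 + $8,918 + $4,064 = $22,423
Ending inventory: 8 @ $16 + 230 @ $18 = $4,268
Check: goods available $26,691 = COGS $22,423 + ending $4,268

Ending inventory = $4,268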